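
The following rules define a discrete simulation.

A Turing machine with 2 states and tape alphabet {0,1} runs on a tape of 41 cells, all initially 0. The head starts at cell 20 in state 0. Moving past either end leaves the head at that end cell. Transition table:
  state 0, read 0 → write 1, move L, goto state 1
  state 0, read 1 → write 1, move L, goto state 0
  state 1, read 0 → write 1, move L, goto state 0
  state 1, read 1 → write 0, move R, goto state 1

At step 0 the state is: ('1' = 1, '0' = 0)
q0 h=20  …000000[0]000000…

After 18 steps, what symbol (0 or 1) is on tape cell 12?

step 0: q0 h=20  …000000[0]000000…
step 1: q1 h=19  …000000[0]100000…
step 2: q0 h=18  …000000[0]110000…
step 3: q1 h=17  …000000[0]111000…
step 4: q0 h=16  …000000[0]111100…
step 5: q1 h=15  …000000[0]111110…
step 6: q0 h=14  …000000[0]111111…
step 7: q1 h=13  …000000[0]111111…
step 8: q0 h=12  …000000[0]111111…
step 9: q1 h=11  …000000[0]111111…
step 10: q0 h=10  …000000[0]111111…
step 11: q1 h= 9  …000000[0]111111…
step 12: q0 h= 8  …000000[0]111111…
step 13: q1 h= 7  …000000[0]111111…
step 14: q0 h= 6  |000000[0]111111…
step 15: q1 h= 5  |00000[0]111111…
step 16: q0 h= 4  |0000[0]111111…
step 17: q1 h= 3  |000[0]111111…
step 18: q0 h= 2  |00[0]111111…

1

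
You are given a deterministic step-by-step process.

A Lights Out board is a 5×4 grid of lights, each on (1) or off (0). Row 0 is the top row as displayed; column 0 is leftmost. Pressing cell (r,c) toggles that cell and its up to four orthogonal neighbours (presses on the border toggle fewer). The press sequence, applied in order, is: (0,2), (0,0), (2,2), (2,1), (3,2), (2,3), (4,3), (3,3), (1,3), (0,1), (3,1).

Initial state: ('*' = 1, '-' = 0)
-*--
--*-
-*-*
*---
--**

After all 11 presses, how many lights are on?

7

t=0: -*--
--*-
-*-*
*---
--**
t=1: --**
----
-*-*
*---
--**
t=2: ****
*---
-*-*
*---
--**
t=3: ****
*-*-
--*-
*-*-
--**
t=4: ****
***-
**--
***-
--**
t=5: ****
***-
***-
*--*
---*
t=6: ****
****
**-*
*---
---*
t=7: ****
****
**-*
*--*
--*-
t=8: ****
****
**--
*-*-
--**
t=9: ***-
**--
**-*
*-*-
--**
t=10: ----
*---
**-*
*-*-
--**
t=11: ----
*---
*--*
-*--
-***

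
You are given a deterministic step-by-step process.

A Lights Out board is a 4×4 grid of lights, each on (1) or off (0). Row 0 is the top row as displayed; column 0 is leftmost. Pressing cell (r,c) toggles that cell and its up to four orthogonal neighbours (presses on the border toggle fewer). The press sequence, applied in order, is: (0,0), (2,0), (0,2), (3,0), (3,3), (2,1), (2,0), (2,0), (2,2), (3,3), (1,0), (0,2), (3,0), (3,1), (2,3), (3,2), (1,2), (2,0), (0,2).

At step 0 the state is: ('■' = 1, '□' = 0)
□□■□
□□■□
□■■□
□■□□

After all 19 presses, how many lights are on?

step 0: □□■□
□□■□
□■■□
□■□□
step 1: ■■■□
■□■□
□■■□
□■□□
step 2: ■■■□
□□■□
■□■□
■■□□
step 3: ■□□■
□□□□
■□■□
■■□□
step 4: ■□□■
□□□□
□□■□
□□□□
step 5: ■□□■
□□□□
□□■■
□□■■
step 6: ■□□■
□■□□
■■□■
□■■■
step 7: ■□□■
■■□□
□□□■
■■■■
step 8: ■□□■
□■□□
■■□■
□■■■
step 9: ■□□■
□■■□
■□■□
□■□■
step 10: ■□□■
□■■□
■□■■
□■■□
step 11: □□□■
■□■□
□□■■
□■■□
step 12: □■■□
■□□□
□□■■
□■■□
step 13: □■■□
■□□□
■□■■
■□■□
step 14: □■■□
■□□□
■■■■
□■□□
step 15: □■■□
■□□■
■■□□
□■□■
step 16: □■■□
■□□■
■■■□
□□■□
step 17: □■□□
■■■□
■■□□
□□■□
step 18: □■□□
□■■□
□□□□
■□■□
step 19: □□■■
□■□□
□□□□
■□■□

5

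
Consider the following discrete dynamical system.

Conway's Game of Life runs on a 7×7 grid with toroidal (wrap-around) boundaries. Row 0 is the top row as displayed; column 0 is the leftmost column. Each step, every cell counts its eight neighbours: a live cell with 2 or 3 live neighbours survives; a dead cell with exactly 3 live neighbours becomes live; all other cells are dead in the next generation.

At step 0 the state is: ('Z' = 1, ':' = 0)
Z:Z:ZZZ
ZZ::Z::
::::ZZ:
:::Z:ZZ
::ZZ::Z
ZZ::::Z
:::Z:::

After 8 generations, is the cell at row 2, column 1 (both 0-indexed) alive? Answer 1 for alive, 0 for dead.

1

t=0: Z:Z:ZZZ
ZZ::Z::
::::ZZ:
:::Z:ZZ
::ZZ::Z
ZZ::::Z
:::Z:::
t=1: Z:Z:ZZZ
ZZ:::::
Z::Z:::
::ZZ::Z
:ZZZZ::
ZZ:Z::Z
::ZZZ::
t=2: Z:Z:ZZZ
::ZZZZ:
Z::Z::Z
Z::::::
::::ZZZ
Z::::Z:
:::::::
t=3: :ZZ:::Z
::Z::::
ZZZZ:ZZ
Z:::Z::
Z:::ZZ:
::::ZZ:
ZZ::Z::
t=4: ::ZZ:::
:::::Z:
Z:ZZZZZ
::Z::::
:::Z:::
ZZ:Z:::
ZZZZZ:Z
t=5: Z::::ZZ
:Z:::Z:
:ZZZZZZ
:ZZ::ZZ
:Z:Z:::
::::::Z
::::Z:Z
t=6: Z:::Z::
:Z:Z:::
:::Z:::
::::::Z
:Z:::ZZ
Z::::Z:
:::::::
t=7: :::::::
::ZZZ::
::Z::::
Z::::ZZ
:::::Z:
Z::::Z:
::::::Z
t=8: :::Z:::
::ZZ:::
:ZZ:ZZZ
:::::ZZ
Z:::ZZ:
:::::Z:
::::::Z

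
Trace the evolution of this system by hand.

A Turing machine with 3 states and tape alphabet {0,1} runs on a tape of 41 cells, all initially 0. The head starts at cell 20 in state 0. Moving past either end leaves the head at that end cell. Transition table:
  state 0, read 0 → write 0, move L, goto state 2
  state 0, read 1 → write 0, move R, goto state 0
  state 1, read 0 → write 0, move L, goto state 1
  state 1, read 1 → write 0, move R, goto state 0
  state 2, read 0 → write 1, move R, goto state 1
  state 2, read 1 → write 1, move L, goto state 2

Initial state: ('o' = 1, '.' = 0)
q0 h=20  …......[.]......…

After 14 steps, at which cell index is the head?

0) q0 h=20  …......[.]......…
1) q2 h=19  …......[.]......…
2) q1 h=20  ….....o[.]......…
3) q1 h=19  …......[o]......…
4) q0 h=20  …......[.]......…
5) q2 h=19  …......[.]......…
6) q1 h=20  ….....o[.]......…
7) q1 h=19  …......[o]......…
8) q0 h=20  …......[.]......…
9) q2 h=19  …......[.]......…
10) q1 h=20  ….....o[.]......…
11) q1 h=19  …......[o]......…
12) q0 h=20  …......[.]......…
13) q2 h=19  …......[.]......…
14) q1 h=20  ….....o[.]......…

20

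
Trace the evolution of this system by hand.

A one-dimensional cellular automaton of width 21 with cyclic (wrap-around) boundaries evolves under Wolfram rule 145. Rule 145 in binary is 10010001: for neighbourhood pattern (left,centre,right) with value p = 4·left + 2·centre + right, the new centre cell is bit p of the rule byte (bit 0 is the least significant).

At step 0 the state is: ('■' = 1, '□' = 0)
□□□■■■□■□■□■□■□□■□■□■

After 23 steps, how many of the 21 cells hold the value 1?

0) □□□■■■□■□■□■□■□□■□■□■
1) ■■□□■□□□□□□□□□■□□□□□□
2) □□■□□■■■■■■■■□□■■■■■□
3) ■□□■□□■■■■■■□■□□■■■□■
4) □■□□■□□■■■■□□□■□□■□□□
5) □□■□□■□□■■□■■□□■□□■■■
6) ■□□■□□■□□□□□□■□□■□□■□
7) □■□□■□□■■■■■□□■□□■□□□
8) □□■□□■□□■■■□■□□■□□■■■
9) ■□□■□□■□□■□□□■□□■□□■□
10) □■□□■□□■□□■■□□■□□■□□□
11) □□■□□■□□■□□□■□□■□□■■■
12) ■□□■□□■□□■■□□■□□■□□■□
13) □■□□■□□■□□□■□□■□□■□□□
14) □□■□□■□□■■□□■□□■□□■■■
15) ■□□■□□■□□□■□□■□□■□□■□
16) □■□□■□□■■□□■□□■□□■□□□
17) □□■□□■□□□■□□■□□■□□■■■
18) ■□□■□□■■□□■□□■□□■□□■□
19) □■□□■□□□■□□■□□■□□■□□□
20) □□■□□■■□□■□□■□□■□□■■■
21) ■□□■□□□■□□■□□■□□■□□■□
22) □■□□■■□□■□□■□□■□□■□□□
23) □□■□□□■□□■□□■□□■□□■■■

8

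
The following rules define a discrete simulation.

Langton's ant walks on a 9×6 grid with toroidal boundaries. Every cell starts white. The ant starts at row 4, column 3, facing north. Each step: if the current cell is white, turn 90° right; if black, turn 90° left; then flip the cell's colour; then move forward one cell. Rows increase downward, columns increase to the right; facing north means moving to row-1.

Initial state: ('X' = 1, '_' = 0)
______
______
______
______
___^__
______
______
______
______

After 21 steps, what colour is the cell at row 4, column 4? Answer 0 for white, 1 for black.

1

[0] ______
______
______
______
___^__
______
______
______
______
[1] ______
______
______
______
___X>_
______
______
______
______
[2] ______
______
______
______
___XX_
____v_
______
______
______
[3] ______
______
______
______
___XX_
___<X_
______
______
______
[4] ______
______
______
______
___^X_
___XX_
______
______
______
[5] ______
______
______
______
__<_X_
___XX_
______
______
______
[6] ______
______
______
__^___
__X_X_
___XX_
______
______
______
[7] ______
______
______
__X>__
__X_X_
___XX_
______
______
______
[8] ______
______
______
__XX__
__XvX_
___XX_
______
______
______
[9] ______
______
______
__XX__
__<XX_
___XX_
______
______
______
[10] ______
______
______
__XX__
___XX_
__vXX_
______
______
______
[11] ______
______
______
__XX__
___XX_
_<XXX_
______
______
______
[12] ______
______
______
__XX__
_^_XX_
_XXXX_
______
______
______
[13] ______
______
______
__XX__
_X>XX_
_XXXX_
______
______
______
[14] ______
______
______
__XX__
_XXXX_
_XvXX_
______
______
______
[15] ______
______
______
__XX__
_XXXX_
_X_>X_
______
______
______
[16] ______
______
______
__XX__
_XX^X_
_X__X_
______
______
______
[17] ______
______
______
__XX__
_X<_X_
_X__X_
______
______
______
[18] ______
______
______
__XX__
_X__X_
_Xv_X_
______
______
______
[19] ______
______
______
__XX__
_X__X_
_<X_X_
______
______
______
[20] ______
______
______
__XX__
_X__X_
__X_X_
_v____
______
______
[21] ______
______
______
__XX__
_X__X_
__X_X_
<X____
______
______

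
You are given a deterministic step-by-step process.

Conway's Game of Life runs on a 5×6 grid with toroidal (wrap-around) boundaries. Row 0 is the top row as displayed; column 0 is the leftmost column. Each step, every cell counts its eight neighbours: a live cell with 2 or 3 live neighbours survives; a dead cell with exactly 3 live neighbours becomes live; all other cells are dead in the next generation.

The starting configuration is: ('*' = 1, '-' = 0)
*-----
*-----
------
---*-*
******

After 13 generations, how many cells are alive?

gen 0: *-----
*-----
------
---*-*
******
gen 1: --***-
------
------
-*-*-*
-***--
gen 2: -*--*-
---*--
------
**-**-
**----
gen 3: ***---
------
--***-
***--*
---**-
gen 4: -***--
------
*-****
**---*
---**-
gen 5: --***-
*----*
--***-
-*----
---***
gen 6: *-*---
-*---*
******
-----*
-----*
gen 7: **---*
------
-***--
-***--
*----*
gen 8: -*---*
------
-*-*--
---**-
----**
gen 9: *---**
*-*---
--***-
--**-*
*--*-*
gen 10: ---**-
*-*---
----**
**---*
-***--
gen 11: ----*-
------
----*-
-*-*-*
-*-*-*
gen 12: ----*-
------
----*-
---*-*
---*-*
gen 13: ----*-
------
----*-
---*-*
---*-*

6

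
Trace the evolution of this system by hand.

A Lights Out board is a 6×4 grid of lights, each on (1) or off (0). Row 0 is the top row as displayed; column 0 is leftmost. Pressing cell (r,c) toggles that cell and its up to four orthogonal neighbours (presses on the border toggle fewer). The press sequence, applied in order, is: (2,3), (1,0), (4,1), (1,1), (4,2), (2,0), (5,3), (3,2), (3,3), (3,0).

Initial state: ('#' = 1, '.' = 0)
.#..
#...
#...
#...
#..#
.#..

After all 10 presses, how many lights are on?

0) .#..
#...
#...
#...
#..#
.#..
1) .#..
#..#
#.##
#..#
#..#
.#..
2) ##..
.#.#
..##
#..#
#..#
.#..
3) ##..
.#.#
..##
##.#
.###
....
4) #...
#.##
.###
##.#
.###
....
5) #...
#.##
.###
####
....
..#.
6) #...
..##
#.##
.###
....
..#.
7) #...
..##
#.##
.###
...#
...#
8) #...
..##
#..#
....
..##
...#
9) #...
..##
#...
..##
..#.
...#
10) #...
..##
....
####
#.#.
...#

10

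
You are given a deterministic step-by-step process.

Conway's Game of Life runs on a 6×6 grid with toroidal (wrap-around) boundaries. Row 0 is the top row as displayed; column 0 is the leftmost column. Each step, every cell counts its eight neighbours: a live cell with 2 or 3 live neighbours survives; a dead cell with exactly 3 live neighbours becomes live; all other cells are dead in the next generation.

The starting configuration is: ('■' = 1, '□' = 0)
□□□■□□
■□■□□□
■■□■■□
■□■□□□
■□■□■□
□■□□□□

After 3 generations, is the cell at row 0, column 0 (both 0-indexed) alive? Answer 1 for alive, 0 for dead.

gen 0: □□□■□□
■□■□□□
■■□■■□
■□■□□□
■□■□■□
□■□□□□
gen 1: □■■□□□
■□■□■■
■□□■□□
■□■□■□
■□■■□■
□■■■□□
gen 2: □□□□■■
■□■□■■
■□■□□□
■□■□■□
■□□□□■
□□□□■□
gen 3: ■□□□□□
■□□□■□
■□■□■□
■□□■□□
■■□■■□
■□□□■□

1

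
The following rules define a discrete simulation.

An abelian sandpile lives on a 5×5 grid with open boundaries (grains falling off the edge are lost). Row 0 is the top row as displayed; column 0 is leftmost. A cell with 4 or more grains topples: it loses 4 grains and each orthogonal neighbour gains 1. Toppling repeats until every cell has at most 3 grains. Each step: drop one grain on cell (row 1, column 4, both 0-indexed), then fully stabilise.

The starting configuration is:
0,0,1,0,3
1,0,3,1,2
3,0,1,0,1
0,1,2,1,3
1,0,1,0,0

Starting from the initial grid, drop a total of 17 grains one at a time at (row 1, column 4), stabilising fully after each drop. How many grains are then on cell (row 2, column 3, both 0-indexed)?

gen 0: 0,0,1,0,3
1,0,3,1,2
3,0,1,0,1
0,1,2,1,3
1,0,1,0,0
gen 1: 0,0,1,0,3
1,0,3,1,3
3,0,1,0,1
0,1,2,1,3
1,0,1,0,0
gen 2: 0,0,1,1,0
1,0,3,2,1
3,0,1,0,2
0,1,2,1,3
1,0,1,0,0
gen 3: 0,0,1,1,0
1,0,3,2,2
3,0,1,0,2
0,1,2,1,3
1,0,1,0,0
gen 4: 0,0,1,1,0
1,0,3,2,3
3,0,1,0,2
0,1,2,1,3
1,0,1,0,0
gen 5: 0,0,1,1,1
1,0,3,3,0
3,0,1,0,3
0,1,2,1,3
1,0,1,0,0
gen 6: 0,0,1,1,1
1,0,3,3,1
3,0,1,0,3
0,1,2,1,3
1,0,1,0,0
gen 7: 0,0,1,1,1
1,0,3,3,2
3,0,1,0,3
0,1,2,1,3
1,0,1,0,0
gen 8: 0,0,1,1,1
1,0,3,3,3
3,0,1,0,3
0,1,2,1,3
1,0,1,0,0
gen 9: 0,0,2,2,2
1,1,0,1,2
3,0,2,2,1
0,1,2,2,0
1,0,1,0,1
gen 10: 0,0,2,2,2
1,1,0,1,3
3,0,2,2,1
0,1,2,2,0
1,0,1,0,1
gen 11: 0,0,2,2,3
1,1,0,2,0
3,0,2,2,2
0,1,2,2,0
1,0,1,0,1
gen 12: 0,0,2,2,3
1,1,0,2,1
3,0,2,2,2
0,1,2,2,0
1,0,1,0,1
gen 13: 0,0,2,2,3
1,1,0,2,2
3,0,2,2,2
0,1,2,2,0
1,0,1,0,1
gen 14: 0,0,2,2,3
1,1,0,2,3
3,0,2,2,2
0,1,2,2,0
1,0,1,0,1
gen 15: 0,0,2,3,0
1,1,0,3,1
3,0,2,2,3
0,1,2,2,0
1,0,1,0,1
gen 16: 0,0,2,3,0
1,1,0,3,2
3,0,2,2,3
0,1,2,2,0
1,0,1,0,1
gen 17: 0,0,2,3,0
1,1,0,3,3
3,0,2,2,3
0,1,2,2,0
1,0,1,0,1

2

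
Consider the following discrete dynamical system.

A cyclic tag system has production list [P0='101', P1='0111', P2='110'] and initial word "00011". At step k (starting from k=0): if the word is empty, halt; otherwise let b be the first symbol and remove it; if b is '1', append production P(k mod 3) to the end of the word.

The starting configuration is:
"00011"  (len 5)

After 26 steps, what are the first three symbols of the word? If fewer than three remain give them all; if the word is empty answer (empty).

110

k=0  "00011"  (len 5)
k=1  "0011"  (len 4)
k=2  "011"  (len 3)
k=3  "11"  (len 2)
k=4  "1101"  (len 4)
k=5  "1010111"  (len 7)
k=6  "010111110"  (len 9)
k=7  "10111110"  (len 8)
k=8  "01111100111"  (len 11)
k=9  "1111100111"  (len 10)
k=10  "111100111101"  (len 12)
k=11  "111001111010111"  (len 15)
k=12  "11001111010111110"  (len 17)
k=13  "1001111010111110101"  (len 19)
k=14  "0011110101111101010111"  (len 22)
k=15  "011110101111101010111"  (len 21)
k=16  "11110101111101010111"  (len 20)
k=17  "11101011111010101110111"  (len 23)
k=18  "1101011111010101110111110"  (len 25)
k=19  "101011111010101110111110101"  (len 27)
k=20  "010111110101011101111101010111"  (len 30)
k=21  "10111110101011101111101010111"  (len 29)
k=22  "0111110101011101111101010111101"  (len 31)
k=23  "111110101011101111101010111101"  (len 30)
k=24  "11110101011101111101010111101110"  (len 32)
k=25  "1110101011101111101010111101110101"  (len 34)
k=26  "1101010111011111010101111011101010111"  (len 37)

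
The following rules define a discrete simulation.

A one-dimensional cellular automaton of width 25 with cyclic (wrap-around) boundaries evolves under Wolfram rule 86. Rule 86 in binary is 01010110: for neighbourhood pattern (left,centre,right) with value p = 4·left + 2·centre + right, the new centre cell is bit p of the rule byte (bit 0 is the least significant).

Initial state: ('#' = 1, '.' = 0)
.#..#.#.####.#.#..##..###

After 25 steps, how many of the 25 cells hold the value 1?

[0] .#..#.#.####.#.#..##..###
[1] .####.#....#.#.###.###..#
[2] ....#.##..##.#...#...####
[3] #..##..###.#.##.###.#...#
[4] ###.###..#.#..#...#.##.#.
[5] ..#...####.#####.##..#.#.
[6] .###.#...#.....#..####.##
[7] ...#.##.###...####...#..#
[8] #.##..#...##.#...##.#####
[9] #..#####.#.#.##.#.#......
[10] ###....#.#.#..#.#.##....#
[11] ..##..##.#.####.#..##..#.
[12] .#.###.#.#....#.###.#####
[13] .#...#.#.##..##...#.....#
[14] .##.##.#..###.##.###...##
[15] ..#..#.###..#..#...##.#.#
[16] ######...########.#.#.#.#
[17] .....##.#.......#.#.#.#..
[18] ....#.#.##.....##.#.#.##.
[19] ...##.#..##...#.#.#.#..##
[20] #.#.#.###.##.##.#.#.###.#
[21] #.#.#...#..#..#.#.#...#..
[22] #.#.##.########.#.##.####
[23] #.#..#........#.#..#.....
[24] #.#####......##.#####...#
[25] #.....##....#.#.....##.#.

8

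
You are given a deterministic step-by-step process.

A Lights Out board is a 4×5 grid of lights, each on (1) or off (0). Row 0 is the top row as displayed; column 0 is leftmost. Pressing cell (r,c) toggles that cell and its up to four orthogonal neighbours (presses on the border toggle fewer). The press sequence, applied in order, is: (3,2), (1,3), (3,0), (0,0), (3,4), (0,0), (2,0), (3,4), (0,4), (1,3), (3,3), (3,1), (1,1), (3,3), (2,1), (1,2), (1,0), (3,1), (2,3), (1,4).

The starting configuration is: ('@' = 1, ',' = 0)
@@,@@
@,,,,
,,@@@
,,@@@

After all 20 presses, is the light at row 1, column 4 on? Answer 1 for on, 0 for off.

0

0) @@,@@
@,,,,
,,@@@
,,@@@
1) @@,@@
@,,,,
,,,@@
,@,,@
2) @@,,@
@,@@@
,,,,@
,@,,@
3) @@,,@
@,@@@
@,,,@
@,,,@
4) ,,,,@
,,@@@
@,,,@
@,,,@
5) ,,,,@
,,@@@
@,,,,
@,,@,
6) @@,,@
@,@@@
@,,,,
@,,@,
7) @@,,@
,,@@@
,@,,,
,,,@,
8) @@,,@
,,@@@
,@,,@
,,,,@
9) @@,@,
,,@@,
,@,,@
,,,,@
10) @@,,,
,,,,@
,@,@@
,,,,@
11) @@,,,
,,,,@
,@,,@
,,@@,
12) @@,,,
,,,,@
,,,,@
@@,@,
13) @,,,,
@@@,@
,@,,@
@@,@,
14) @,,,,
@@@,@
,@,@@
@@@,@
15) @,,,,
@,@,@
@,@@@
@,@,@
16) @,@,,
@@,@@
@,,@@
@,@,@
17) ,,@,,
,,,@@
,,,@@
@,@,@
18) ,,@,,
,,,@@
,@,@@
,@,,@
19) ,,@,,
,,,,@
,@@,,
,@,@@
20) ,,@,@
,,,@,
,@@,@
,@,@@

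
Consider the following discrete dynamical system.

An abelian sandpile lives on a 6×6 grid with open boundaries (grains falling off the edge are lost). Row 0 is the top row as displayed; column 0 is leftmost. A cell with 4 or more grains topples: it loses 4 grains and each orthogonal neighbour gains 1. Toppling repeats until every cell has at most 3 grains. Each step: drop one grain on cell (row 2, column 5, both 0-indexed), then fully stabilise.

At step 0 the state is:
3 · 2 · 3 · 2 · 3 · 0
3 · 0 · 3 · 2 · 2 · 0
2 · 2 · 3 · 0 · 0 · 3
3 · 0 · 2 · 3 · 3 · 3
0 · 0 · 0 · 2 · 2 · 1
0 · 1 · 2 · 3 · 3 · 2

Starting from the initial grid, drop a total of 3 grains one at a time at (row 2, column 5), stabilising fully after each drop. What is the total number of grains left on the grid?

64

k=0  3 · 2 · 3 · 2 · 3 · 0
3 · 0 · 3 · 2 · 2 · 0
2 · 2 · 3 · 0 · 0 · 3
3 · 0 · 2 · 3 · 3 · 3
0 · 0 · 0 · 2 · 2 · 1
0 · 1 · 2 · 3 · 3 · 2
k=1  3 · 2 · 3 · 2 · 3 · 0
3 · 0 · 3 · 2 · 2 · 1
2 · 2 · 3 · 1 · 2 · 1
3 · 0 · 3 · 0 · 1 · 1
0 · 0 · 0 · 3 · 3 · 2
0 · 1 · 2 · 3 · 3 · 2
k=2  3 · 2 · 3 · 2 · 3 · 0
3 · 0 · 3 · 2 · 2 · 1
2 · 2 · 3 · 1 · 2 · 2
3 · 0 · 3 · 0 · 1 · 1
0 · 0 · 0 · 3 · 3 · 2
0 · 1 · 2 · 3 · 3 · 2
k=3  3 · 2 · 3 · 2 · 3 · 0
3 · 0 · 3 · 2 · 2 · 1
2 · 2 · 3 · 1 · 2 · 3
3 · 0 · 3 · 0 · 1 · 1
0 · 0 · 0 · 3 · 3 · 2
0 · 1 · 2 · 3 · 3 · 2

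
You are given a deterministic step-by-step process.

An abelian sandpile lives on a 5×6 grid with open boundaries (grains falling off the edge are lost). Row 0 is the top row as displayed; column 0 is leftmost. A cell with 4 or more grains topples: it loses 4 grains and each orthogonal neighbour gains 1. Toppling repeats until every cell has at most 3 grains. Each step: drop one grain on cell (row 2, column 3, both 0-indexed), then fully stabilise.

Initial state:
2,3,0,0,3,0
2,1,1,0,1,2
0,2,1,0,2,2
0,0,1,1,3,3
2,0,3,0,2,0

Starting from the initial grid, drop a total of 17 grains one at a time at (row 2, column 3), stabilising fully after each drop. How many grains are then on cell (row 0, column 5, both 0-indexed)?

2

k=0  2,3,0,0,3,0
2,1,1,0,1,2
0,2,1,0,2,2
0,0,1,1,3,3
2,0,3,0,2,0
k=1  2,3,0,0,3,0
2,1,1,0,1,2
0,2,1,1,2,2
0,0,1,1,3,3
2,0,3,0,2,0
k=2  2,3,0,0,3,0
2,1,1,0,1,2
0,2,1,2,2,2
0,0,1,1,3,3
2,0,3,0,2,0
k=3  2,3,0,0,3,0
2,1,1,0,1,2
0,2,1,3,2,2
0,0,1,1,3,3
2,0,3,0,2,0
k=4  2,3,0,0,3,0
2,1,1,1,1,2
0,2,2,0,3,2
0,0,1,2,3,3
2,0,3,0,2,0
k=5  2,3,0,0,3,0
2,1,1,1,1,2
0,2,2,1,3,2
0,0,1,2,3,3
2,0,3,0,2,0
k=6  2,3,0,0,3,0
2,1,1,1,1,2
0,2,2,2,3,2
0,0,1,2,3,3
2,0,3,0,2,0
k=7  2,3,0,0,3,0
2,1,1,1,1,2
0,2,2,3,3,2
0,0,1,2,3,3
2,0,3,0,2,0
k=8  2,3,0,0,3,0
2,1,1,2,2,3
0,2,3,2,2,0
0,0,2,0,2,1
2,0,3,1,3,1
k=9  2,3,0,0,3,0
2,1,1,2,2,3
0,2,3,3,2,0
0,0,2,0,2,1
2,0,3,1,3,1
k=10  2,3,0,0,3,0
2,1,2,3,2,3
0,3,0,1,3,0
0,0,3,1,2,1
2,0,3,1,3,1
k=11  2,3,0,0,3,0
2,1,2,3,2,3
0,3,0,2,3,0
0,0,3,1,2,1
2,0,3,1,3,1
k=12  2,3,0,0,3,0
2,1,2,3,2,3
0,3,0,3,3,0
0,0,3,1,2,1
2,0,3,1,3,1
k=13  2,3,0,2,0,2
2,1,3,1,2,0
0,3,1,2,1,2
0,0,3,2,3,1
2,0,3,1,3,1
k=14  2,3,0,2,0,2
2,1,3,1,2,0
0,3,1,3,1,2
0,0,3,2,3,1
2,0,3,1,3,1
k=15  2,3,0,2,0,2
2,1,3,2,2,0
0,3,2,0,2,2
0,0,3,3,3,1
2,0,3,1,3,1
k=16  2,3,0,2,0,2
2,1,3,2,2,0
0,3,2,1,2,2
0,0,3,3,3,1
2,0,3,1,3,1
k=17  2,3,0,2,0,2
2,1,3,2,2,0
0,3,2,2,2,2
0,0,3,3,3,1
2,0,3,1,3,1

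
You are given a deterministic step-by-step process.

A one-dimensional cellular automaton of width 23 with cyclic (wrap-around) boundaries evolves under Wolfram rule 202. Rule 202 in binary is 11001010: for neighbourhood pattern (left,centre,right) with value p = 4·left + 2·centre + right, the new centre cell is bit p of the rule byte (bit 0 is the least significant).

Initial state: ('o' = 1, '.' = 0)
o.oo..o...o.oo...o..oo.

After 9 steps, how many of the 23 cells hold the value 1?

0) o.oo..o...o.oo...o..oo.
1) ..oo.o...o..oo..o..ooo.
2) .ooo....o..ooo.o..oooo.
3) oooo...o..oooo...ooooo.
4) oooo..o..ooooo..oooooo.
5) oooo.o..oooooo.ooooooo.
6) oooo...ooooooo.ooooooo.
7) oooo..oooooooo.ooooooo.
8) oooo.ooooooooo.ooooooo.
9) oooo.ooooooooo.ooooooo.

20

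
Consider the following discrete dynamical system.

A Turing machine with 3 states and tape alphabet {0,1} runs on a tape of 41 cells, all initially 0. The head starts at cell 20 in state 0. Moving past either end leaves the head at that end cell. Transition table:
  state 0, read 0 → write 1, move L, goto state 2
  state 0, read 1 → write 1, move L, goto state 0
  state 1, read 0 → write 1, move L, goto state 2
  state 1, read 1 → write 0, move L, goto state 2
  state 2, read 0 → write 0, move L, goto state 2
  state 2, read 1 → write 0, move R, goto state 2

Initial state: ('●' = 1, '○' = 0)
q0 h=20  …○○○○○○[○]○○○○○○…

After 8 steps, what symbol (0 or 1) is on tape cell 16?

gen 0: q0 h=20  …○○○○○○[○]○○○○○○…
gen 1: q2 h=19  …○○○○○○[○]●○○○○○…
gen 2: q2 h=18  …○○○○○○[○]○●○○○○…
gen 3: q2 h=17  …○○○○○○[○]○○●○○○…
gen 4: q2 h=16  …○○○○○○[○]○○○●○○…
gen 5: q2 h=15  …○○○○○○[○]○○○○●○…
gen 6: q2 h=14  …○○○○○○[○]○○○○○●…
gen 7: q2 h=13  …○○○○○○[○]○○○○○○…
gen 8: q2 h=12  …○○○○○○[○]○○○○○○…

0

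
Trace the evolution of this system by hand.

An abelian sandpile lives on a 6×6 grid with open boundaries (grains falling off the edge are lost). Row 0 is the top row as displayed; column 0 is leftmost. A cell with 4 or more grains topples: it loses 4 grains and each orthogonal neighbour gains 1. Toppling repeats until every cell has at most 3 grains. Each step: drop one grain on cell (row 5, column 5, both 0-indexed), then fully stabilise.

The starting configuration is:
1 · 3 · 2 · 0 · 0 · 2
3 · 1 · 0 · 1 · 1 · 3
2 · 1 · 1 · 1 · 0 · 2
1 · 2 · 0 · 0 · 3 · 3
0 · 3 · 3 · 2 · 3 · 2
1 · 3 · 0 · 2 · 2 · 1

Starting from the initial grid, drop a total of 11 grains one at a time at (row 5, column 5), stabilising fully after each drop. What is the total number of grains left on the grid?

57

step 0: 1 · 3 · 2 · 0 · 0 · 2
3 · 1 · 0 · 1 · 1 · 3
2 · 1 · 1 · 1 · 0 · 2
1 · 2 · 0 · 0 · 3 · 3
0 · 3 · 3 · 2 · 3 · 2
1 · 3 · 0 · 2 · 2 · 1
step 1: 1 · 3 · 2 · 0 · 0 · 2
3 · 1 · 0 · 1 · 1 · 3
2 · 1 · 1 · 1 · 0 · 2
1 · 2 · 0 · 0 · 3 · 3
0 · 3 · 3 · 2 · 3 · 2
1 · 3 · 0 · 2 · 2 · 2
step 2: 1 · 3 · 2 · 0 · 0 · 2
3 · 1 · 0 · 1 · 1 · 3
2 · 1 · 1 · 1 · 0 · 2
1 · 2 · 0 · 0 · 3 · 3
0 · 3 · 3 · 2 · 3 · 2
1 · 3 · 0 · 2 · 2 · 3
step 3: 1 · 3 · 2 · 0 · 0 · 2
3 · 1 · 0 · 1 · 1 · 3
2 · 1 · 1 · 1 · 0 · 2
1 · 2 · 0 · 0 · 3 · 3
0 · 3 · 3 · 2 · 3 · 3
1 · 3 · 0 · 2 · 3 · 0
step 4: 1 · 3 · 2 · 0 · 0 · 2
3 · 1 · 0 · 1 · 1 · 3
2 · 1 · 1 · 1 · 0 · 2
1 · 2 · 0 · 0 · 3 · 3
0 · 3 · 3 · 2 · 3 · 3
1 · 3 · 0 · 2 · 3 · 1
step 5: 1 · 3 · 2 · 0 · 0 · 2
3 · 1 · 0 · 1 · 1 · 3
2 · 1 · 1 · 1 · 0 · 2
1 · 2 · 0 · 0 · 3 · 3
0 · 3 · 3 · 2 · 3 · 3
1 · 3 · 0 · 2 · 3 · 2
step 6: 1 · 3 · 2 · 0 · 0 · 2
3 · 1 · 0 · 1 · 1 · 3
2 · 1 · 1 · 1 · 0 · 2
1 · 2 · 0 · 0 · 3 · 3
0 · 3 · 3 · 2 · 3 · 3
1 · 3 · 0 · 2 · 3 · 3
step 7: 1 · 3 · 2 · 0 · 0 · 2
3 · 1 · 0 · 1 · 1 · 3
2 · 1 · 1 · 1 · 1 · 3
1 · 2 · 0 · 1 · 1 · 1
0 · 3 · 3 · 3 · 2 · 2
1 · 3 · 0 · 3 · 1 · 2
step 8: 1 · 3 · 2 · 0 · 0 · 2
3 · 1 · 0 · 1 · 1 · 3
2 · 1 · 1 · 1 · 1 · 3
1 · 2 · 0 · 1 · 1 · 1
0 · 3 · 3 · 3 · 2 · 2
1 · 3 · 0 · 3 · 1 · 3
step 9: 1 · 3 · 2 · 0 · 0 · 2
3 · 1 · 0 · 1 · 1 · 3
2 · 1 · 1 · 1 · 1 · 3
1 · 2 · 0 · 1 · 1 · 1
0 · 3 · 3 · 3 · 2 · 3
1 · 3 · 0 · 3 · 2 · 0
step 10: 1 · 3 · 2 · 0 · 0 · 2
3 · 1 · 0 · 1 · 1 · 3
2 · 1 · 1 · 1 · 1 · 3
1 · 2 · 0 · 1 · 1 · 1
0 · 3 · 3 · 3 · 2 · 3
1 · 3 · 0 · 3 · 2 · 1
step 11: 1 · 3 · 2 · 0 · 0 · 2
3 · 1 · 0 · 1 · 1 · 3
2 · 1 · 1 · 1 · 1 · 3
1 · 2 · 0 · 1 · 1 · 1
0 · 3 · 3 · 3 · 2 · 3
1 · 3 · 0 · 3 · 2 · 2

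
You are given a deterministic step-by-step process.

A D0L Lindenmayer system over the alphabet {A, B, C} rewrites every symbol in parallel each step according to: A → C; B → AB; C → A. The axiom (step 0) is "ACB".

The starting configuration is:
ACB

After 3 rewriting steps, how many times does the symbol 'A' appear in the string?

0) ACB
1) CAAB
2) ACCAB
3) CAACAB

3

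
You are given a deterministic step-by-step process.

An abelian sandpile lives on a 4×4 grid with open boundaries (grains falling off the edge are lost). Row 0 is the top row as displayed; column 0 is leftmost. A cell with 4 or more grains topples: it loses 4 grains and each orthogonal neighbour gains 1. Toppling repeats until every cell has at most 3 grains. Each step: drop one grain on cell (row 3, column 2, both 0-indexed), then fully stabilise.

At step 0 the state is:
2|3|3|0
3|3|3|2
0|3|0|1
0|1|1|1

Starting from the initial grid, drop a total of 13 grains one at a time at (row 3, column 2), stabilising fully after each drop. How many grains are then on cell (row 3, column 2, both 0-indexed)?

1

[0] 2|3|3|0
3|3|3|2
0|3|0|1
0|1|1|1
[1] 2|3|3|0
3|3|3|2
0|3|0|1
0|1|2|1
[2] 2|3|3|0
3|3|3|2
0|3|0|1
0|1|3|1
[3] 2|3|3|0
3|3|3|2
0|3|1|1
0|2|0|2
[4] 2|3|3|0
3|3|3|2
0|3|1|1
0|2|1|2
[5] 2|3|3|0
3|3|3|2
0|3|1|1
0|2|2|2
[6] 2|3|3|0
3|3|3|2
0|3|1|1
0|2|3|2
[7] 2|3|3|0
3|3|3|2
0|3|2|1
0|3|0|3
[8] 2|3|3|0
3|3|3|2
0|3|2|1
0|3|1|3
[9] 2|3|3|0
3|3|3|2
0|3|2|1
0|3|2|3
[10] 2|3|3|0
3|3|3|2
0|3|2|1
0|3|3|3
[11] 0|2|1|1
1|3|2|3
2|2|1|3
1|1|3|0
[12] 0|2|1|1
1|3|2|3
2|2|2|3
1|2|0|1
[13] 0|2|1|1
1|3|2|3
2|2|2|3
1|2|1|1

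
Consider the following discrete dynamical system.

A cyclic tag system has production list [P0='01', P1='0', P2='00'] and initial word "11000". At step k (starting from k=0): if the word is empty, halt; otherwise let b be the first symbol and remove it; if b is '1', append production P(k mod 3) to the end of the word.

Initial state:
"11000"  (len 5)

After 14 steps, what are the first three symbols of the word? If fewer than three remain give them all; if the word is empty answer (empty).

(empty)

k=0  "11000"  (len 5)
k=1  "100001"  (len 6)
k=2  "000010"  (len 6)
k=3  "00010"  (len 5)
k=4  "0010"  (len 4)
k=5  "010"  (len 3)
k=6  "10"  (len 2)
k=7  "001"  (len 3)
k=8  "01"  (len 2)
k=9  "1"  (len 1)
k=10  "01"  (len 2)
k=11  "1"  (len 1)
k=12  "00"  (len 2)
k=13  "0"  (len 1)
k=14  (halted — word empty)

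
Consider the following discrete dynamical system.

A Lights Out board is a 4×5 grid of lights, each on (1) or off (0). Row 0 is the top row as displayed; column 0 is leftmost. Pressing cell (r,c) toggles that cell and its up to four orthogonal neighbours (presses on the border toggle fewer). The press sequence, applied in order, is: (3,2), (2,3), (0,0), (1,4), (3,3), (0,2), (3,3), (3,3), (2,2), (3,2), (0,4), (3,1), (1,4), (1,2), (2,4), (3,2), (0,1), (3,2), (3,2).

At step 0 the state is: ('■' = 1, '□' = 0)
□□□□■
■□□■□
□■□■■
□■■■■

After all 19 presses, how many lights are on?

step 0: □□□□■
■□□■□
□■□■■
□■■■■
step 1: □□□□■
■□□■□
□■■■■
□□□□■
step 2: □□□□■
■□□□□
□■□□□
□□□■■
step 3: ■■□□■
□□□□□
□■□□□
□□□■■
step 4: ■■□□□
□□□■■
□■□□■
□□□■■
step 5: ■■□□□
□□□■■
□■□■■
□□■□□
step 6: ■□■■□
□□■■■
□■□■■
□□■□□
step 7: ■□■■□
□□■■■
□■□□■
□□□■■
step 8: ■□■■□
□□■■■
□■□■■
□□■□□
step 9: ■□■■□
□□□■■
□□■□■
□□□□□
step 10: ■□■■□
□□□■■
□□□□■
□■■■□
step 11: ■□■□■
□□□■□
□□□□■
□■■■□
step 12: ■□■□■
□□□■□
□■□□■
■□□■□
step 13: ■□■□□
□□□□■
□■□□□
■□□■□
step 14: ■□□□□
□■■■■
□■■□□
■□□■□
step 15: ■□□□□
□■■■□
□■■■■
■□□■■
step 16: ■□□□□
□■■■□
□■□■■
■■■□■
step 17: □■■□□
□□■■□
□■□■■
■■■□■
step 18: □■■□□
□□■■□
□■■■■
■□□■■
step 19: □■■□□
□□■■□
□■□■■
■■■□■

11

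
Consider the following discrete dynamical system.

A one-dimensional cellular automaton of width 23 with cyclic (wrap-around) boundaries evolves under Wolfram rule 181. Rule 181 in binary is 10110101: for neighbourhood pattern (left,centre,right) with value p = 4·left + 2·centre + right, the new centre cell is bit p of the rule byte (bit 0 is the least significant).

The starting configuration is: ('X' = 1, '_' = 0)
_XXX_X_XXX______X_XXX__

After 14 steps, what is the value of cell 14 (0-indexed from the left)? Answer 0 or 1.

t=0: _XXX_X_XXX______X_XXX__
t=1: __X_XXX_X_XXXXX_XX_X_XX
t=2: X_XX_X_XXX_XXX_X__XXX__
t=3: XX__XXX_X_X_X_XXX__X_X_
t=4: __X__X_XXXXXXX_X_X_XXXX
t=5: X_XX_XX_XXXXX_XXXXX_XX_
t=6: XX__X__X_XXX_X_XXX_X__X
t=7: X_X_XX_XX_X_XXX_X_XXX__
t=8: XXXX__X__XXX_X_XXX_X_X_
t=9: _XX_X_XX__X_XXX_X_XXXXX
t=10: X__XXX__X_XX_X_XXX_XXX_
t=11: XX__X_X_XX__XXX_X_X_X_X
t=12: X_X_XXXX__X__X_XXXXXXX_
t=13: XXXX_XX_X_XX_XX_XXXXX_X
t=14: XXX_X__XXX__X__X_XXX_X_

0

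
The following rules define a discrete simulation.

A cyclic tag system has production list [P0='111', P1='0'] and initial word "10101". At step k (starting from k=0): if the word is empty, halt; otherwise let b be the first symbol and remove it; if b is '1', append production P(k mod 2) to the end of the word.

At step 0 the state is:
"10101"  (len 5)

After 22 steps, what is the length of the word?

step 0: "10101"  (len 5)
step 1: "0101111"  (len 7)
step 2: "101111"  (len 6)
step 3: "01111111"  (len 8)
step 4: "1111111"  (len 7)
step 5: "111111111"  (len 9)
step 6: "111111110"  (len 9)
step 7: "11111110111"  (len 11)
step 8: "11111101110"  (len 11)
step 9: "1111101110111"  (len 13)
step 10: "1111011101110"  (len 13)
step 11: "111011101110111"  (len 15)
step 12: "110111011101110"  (len 15)
step 13: "10111011101110111"  (len 17)
step 14: "01110111011101110"  (len 17)
step 15: "1110111011101110"  (len 16)
step 16: "1101110111011100"  (len 16)
step 17: "101110111011100111"  (len 18)
step 18: "011101110111001110"  (len 18)
step 19: "11101110111001110"  (len 17)
step 20: "11011101110011100"  (len 17)
step 21: "1011101110011100111"  (len 19)
step 22: "0111011100111001110"  (len 19)

19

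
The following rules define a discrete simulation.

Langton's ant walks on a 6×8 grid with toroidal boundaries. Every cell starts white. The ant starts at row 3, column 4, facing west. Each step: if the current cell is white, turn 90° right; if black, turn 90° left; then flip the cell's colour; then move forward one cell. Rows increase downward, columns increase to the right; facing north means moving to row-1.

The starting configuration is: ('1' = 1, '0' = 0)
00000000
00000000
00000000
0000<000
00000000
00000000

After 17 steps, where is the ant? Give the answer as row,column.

4,4

gen 0: 00000000
00000000
00000000
0000<000
00000000
00000000
gen 1: 00000000
00000000
0000^000
00001000
00000000
00000000
gen 2: 00000000
00000000
00001>00
00001000
00000000
00000000
gen 3: 00000000
00000000
00001100
00001v00
00000000
00000000
gen 4: 00000000
00000000
00001100
0000<100
00000000
00000000
gen 5: 00000000
00000000
00001100
00000100
0000v000
00000000
gen 6: 00000000
00000000
00001100
00000100
000<1000
00000000
gen 7: 00000000
00000000
00001100
000^0100
00011000
00000000
gen 8: 00000000
00000000
00001100
0001>100
00011000
00000000
gen 9: 00000000
00000000
00001100
00011100
0001v000
00000000
gen 10: 00000000
00000000
00001100
00011100
00010>00
00000000
gen 11: 00000000
00000000
00001100
00011100
00010100
00000v00
gen 12: 00000000
00000000
00001100
00011100
00010100
0000<100
gen 13: 00000000
00000000
00001100
00011100
0001^100
00001100
gen 14: 00000000
00000000
00001100
00011100
00011>00
00001100
gen 15: 00000000
00000000
00001100
00011^00
00011000
00001100
gen 16: 00000000
00000000
00001100
0001<000
00011000
00001100
gen 17: 00000000
00000000
00001100
00010000
0001v000
00001100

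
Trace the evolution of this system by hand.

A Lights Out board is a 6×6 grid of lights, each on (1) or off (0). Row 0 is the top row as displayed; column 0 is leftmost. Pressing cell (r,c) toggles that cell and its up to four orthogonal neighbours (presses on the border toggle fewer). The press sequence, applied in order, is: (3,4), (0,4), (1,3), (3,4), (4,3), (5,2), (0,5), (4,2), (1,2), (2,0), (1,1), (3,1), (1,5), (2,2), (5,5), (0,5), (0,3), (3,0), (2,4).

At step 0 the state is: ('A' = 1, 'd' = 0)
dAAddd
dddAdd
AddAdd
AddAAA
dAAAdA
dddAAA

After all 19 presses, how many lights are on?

13

[0] dAAddd
dddAdd
AddAdd
AddAAA
dAAAdA
dddAAA
[1] dAAddd
dddAdd
AddAAd
Addddd
dAAAAA
dddAAA
[2] dAAAAA
dddAAd
AddAAd
Addddd
dAAAAA
dddAAA
[3] dAAdAA
ddAddd
AdddAd
Addddd
dAAAAA
dddAAA
[4] dAAdAA
ddAddd
Addddd
AddAAA
dAAAdA
dddAAA
[5] dAAdAA
ddAddd
Addddd
AdddAA
dAddAA
ddddAA
[6] dAAdAA
ddAddd
Addddd
AdddAA
dAAdAA
dAAAAA
[7] dAAddd
ddAddA
Addddd
AdddAA
dAAdAA
dAAAAA
[8] dAAddd
ddAddA
Addddd
AdAdAA
dddAAA
dAdAAA
[9] dAdddd
dAdAdA
AdAddd
AdAdAA
dddAAA
dAdAAA
[10] dAdddd
AAdAdA
dAAddd
ddAdAA
dddAAA
dAdAAA
[11] dddddd
ddAAdA
ddAddd
ddAdAA
dddAAA
dAdAAA
[12] dddddd
ddAAdA
dAAddd
AAddAA
dAdAAA
dAdAAA
[13] dddddA
ddAAAd
dAAddA
AAddAA
dAdAAA
dAdAAA
[14] dddddA
dddAAd
dddAdA
AAAdAA
dAdAAA
dAdAAA
[15] dddddA
dddAAd
dddAdA
AAAdAA
dAdAAd
dAdAdd
[16] ddddAd
dddAAA
dddAdA
AAAdAA
dAdAAd
dAdAdd
[17] ddAAdd
ddddAA
dddAdA
AAAdAA
dAdAAd
dAdAdd
[18] ddAAdd
ddddAA
AddAdA
ddAdAA
AAdAAd
dAdAdd
[19] ddAAdd
dddddA
AdddAd
ddAddA
AAdAAd
dAdAdd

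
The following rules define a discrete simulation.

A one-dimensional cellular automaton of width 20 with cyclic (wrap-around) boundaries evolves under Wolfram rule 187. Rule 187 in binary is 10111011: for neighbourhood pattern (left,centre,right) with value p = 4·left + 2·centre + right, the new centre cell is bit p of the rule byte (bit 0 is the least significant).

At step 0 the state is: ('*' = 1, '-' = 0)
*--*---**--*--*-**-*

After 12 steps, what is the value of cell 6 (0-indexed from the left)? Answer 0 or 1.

0

k=0  *--*---**--*--*-**-*
k=1  -**-****-**-**-**-**
k=2  **-****-**-**-**-**-
k=3  *-****-**-**-**-**-*
k=4  -****-**-**-**-**-**
k=5  ****-**-**-**-**-**-
k=6  ***-**-**-**-**-**-*
k=7  **-**-**-**-**-**-**
k=8  *-**-**-**-**-**-***
k=9  -**-**-**-**-**-****
k=10  **-**-**-**-**-****-
k=11  *-**-**-**-**-****-*
k=12  -**-**-**-**-****-**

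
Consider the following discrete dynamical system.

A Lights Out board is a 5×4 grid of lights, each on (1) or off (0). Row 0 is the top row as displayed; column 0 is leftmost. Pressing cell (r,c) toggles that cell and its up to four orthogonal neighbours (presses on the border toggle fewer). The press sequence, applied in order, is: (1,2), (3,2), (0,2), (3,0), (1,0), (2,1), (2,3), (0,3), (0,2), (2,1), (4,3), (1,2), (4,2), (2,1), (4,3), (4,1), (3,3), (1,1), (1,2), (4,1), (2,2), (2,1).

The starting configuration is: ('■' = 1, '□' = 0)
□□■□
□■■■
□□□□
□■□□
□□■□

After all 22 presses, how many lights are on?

11

gen 0: □□■□
□■■■
□□□□
□■□□
□□■□
gen 1: □□□□
□□□□
□□■□
□■□□
□□■□
gen 2: □□□□
□□□□
□□□□
□□■■
□□□□
gen 3: □■■■
□□■□
□□□□
□□■■
□□□□
gen 4: □■■■
□□■□
■□□□
■■■■
■□□□
gen 5: ■■■■
■■■□
□□□□
■■■■
■□□□
gen 6: ■■■■
■□■□
■■■□
■□■■
■□□□
gen 7: ■■■■
■□■■
■■□■
■□■□
■□□□
gen 8: ■■□□
■□■□
■■□■
■□■□
■□□□
gen 9: ■□■■
■□□□
■■□■
■□■□
■□□□
gen 10: ■□■■
■■□□
□□■■
■■■□
■□□□
gen 11: ■□■■
■■□□
□□■■
■■■■
■□■■
gen 12: ■□□■
■□■■
□□□■
■■■■
■□■■
gen 13: ■□□■
■□■■
□□□■
■■□■
■■□□
gen 14: ■□□■
■■■■
■■■■
■□□■
■■□□
gen 15: ■□□■
■■■■
■■■■
■□□□
■■■■
gen 16: ■□□■
■■■■
■■■■
■■□□
□□□■
gen 17: ■□□■
■■■■
■■■□
■■■■
□□□□
gen 18: ■■□■
□□□■
■□■□
■■■■
□□□□
gen 19: ■■■■
□■■□
■□□□
■■■■
□□□□
gen 20: ■■■■
□■■□
■□□□
■□■■
■■■□
gen 21: ■■■■
□■□□
■■■■
■□□■
■■■□
gen 22: ■■■■
□□□□
□□□■
■■□■
■■■□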